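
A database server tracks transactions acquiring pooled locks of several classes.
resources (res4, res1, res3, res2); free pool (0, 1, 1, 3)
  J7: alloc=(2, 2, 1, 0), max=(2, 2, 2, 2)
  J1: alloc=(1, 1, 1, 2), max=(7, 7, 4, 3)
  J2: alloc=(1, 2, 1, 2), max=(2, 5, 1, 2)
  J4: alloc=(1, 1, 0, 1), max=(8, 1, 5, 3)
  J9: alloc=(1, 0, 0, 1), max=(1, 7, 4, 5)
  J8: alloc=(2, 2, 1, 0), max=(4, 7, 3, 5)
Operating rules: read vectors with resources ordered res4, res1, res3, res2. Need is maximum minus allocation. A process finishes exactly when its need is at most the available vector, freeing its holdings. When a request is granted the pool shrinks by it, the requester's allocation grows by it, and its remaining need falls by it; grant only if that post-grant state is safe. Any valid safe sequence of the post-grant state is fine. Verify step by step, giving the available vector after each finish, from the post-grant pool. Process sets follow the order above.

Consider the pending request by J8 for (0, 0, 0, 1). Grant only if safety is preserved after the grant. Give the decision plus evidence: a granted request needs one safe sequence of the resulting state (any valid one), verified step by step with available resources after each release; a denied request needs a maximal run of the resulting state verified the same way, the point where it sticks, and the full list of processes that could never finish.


GRANT. The post-grant state is safe; one safe sequence: J7, J2, J8, J9, J1, J4.
Key observation: the grant leaves (0, 1, 1, 2) free — enough for J7, whose release restarts the cascade.
Verifying the post-grant state step by step:
  pool = (0, 1, 1, 2)
  J7 needs (0, 0, 1, 2) <= (0, 1, 1, 2) -> finishes; pool += (2, 2, 1, 0) = (2, 3, 2, 2)
  J2 needs (1, 3, 0, 0) <= (2, 3, 2, 2) -> finishes; pool += (1, 2, 1, 2) = (3, 5, 3, 4)
  J8 needs (2, 5, 2, 4) <= (3, 5, 3, 4) -> finishes; pool += (2, 2, 1, 1) = (5, 7, 4, 5)
  J9 needs (0, 7, 4, 4) <= (5, 7, 4, 5) -> finishes; pool += (1, 0, 0, 1) = (6, 7, 4, 6)
  J1 needs (6, 6, 3, 1) <= (6, 7, 4, 6) -> finishes; pool += (1, 1, 1, 2) = (7, 8, 5, 8)
  J4 needs (7, 0, 5, 2) <= (7, 8, 5, 8) -> finishes; pool += (1, 1, 0, 1) = (8, 9, 5, 9)


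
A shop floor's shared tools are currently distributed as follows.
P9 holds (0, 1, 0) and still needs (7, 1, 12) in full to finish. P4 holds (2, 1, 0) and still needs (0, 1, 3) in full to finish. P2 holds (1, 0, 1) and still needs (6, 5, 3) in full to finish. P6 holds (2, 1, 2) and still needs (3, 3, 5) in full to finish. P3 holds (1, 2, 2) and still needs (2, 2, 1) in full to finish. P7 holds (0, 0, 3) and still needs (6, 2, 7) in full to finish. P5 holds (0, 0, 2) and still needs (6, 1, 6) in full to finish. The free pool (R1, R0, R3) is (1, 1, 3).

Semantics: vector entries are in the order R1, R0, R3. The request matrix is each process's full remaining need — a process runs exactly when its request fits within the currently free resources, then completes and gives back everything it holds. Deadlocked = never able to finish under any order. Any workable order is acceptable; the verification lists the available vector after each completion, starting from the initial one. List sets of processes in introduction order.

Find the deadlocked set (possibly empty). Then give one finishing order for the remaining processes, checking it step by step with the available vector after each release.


Nothing here is deadlocked.
Key observation: P4 fits the free pool immediately, and its release cascades until everyone finishes.
A valid finishing order for the others: P4, P3, P6, P7, P5, P2, P9. Check, step by step:
  pool = (1, 1, 3)
  run P4 (needs (0, 1, 3), free (1, 1, 3)); after release of (2, 1, 0) the pool is (3, 2, 3)
  run P3 (needs (2, 2, 1), free (3, 2, 3)); after release of (1, 2, 2) the pool is (4, 4, 5)
  run P6 (needs (3, 3, 5), free (4, 4, 5)); after release of (2, 1, 2) the pool is (6, 5, 7)
  run P7 (needs (6, 2, 7), free (6, 5, 7)); after release of (0, 0, 3) the pool is (6, 5, 10)
  run P5 (needs (6, 1, 6), free (6, 5, 10)); after release of (0, 0, 2) the pool is (6, 5, 12)
  run P2 (needs (6, 5, 3), free (6, 5, 12)); after release of (1, 0, 1) the pool is (7, 5, 13)
  run P9 (needs (7, 1, 12), free (7, 5, 13)); after release of (0, 1, 0) the pool is (7, 6, 13)


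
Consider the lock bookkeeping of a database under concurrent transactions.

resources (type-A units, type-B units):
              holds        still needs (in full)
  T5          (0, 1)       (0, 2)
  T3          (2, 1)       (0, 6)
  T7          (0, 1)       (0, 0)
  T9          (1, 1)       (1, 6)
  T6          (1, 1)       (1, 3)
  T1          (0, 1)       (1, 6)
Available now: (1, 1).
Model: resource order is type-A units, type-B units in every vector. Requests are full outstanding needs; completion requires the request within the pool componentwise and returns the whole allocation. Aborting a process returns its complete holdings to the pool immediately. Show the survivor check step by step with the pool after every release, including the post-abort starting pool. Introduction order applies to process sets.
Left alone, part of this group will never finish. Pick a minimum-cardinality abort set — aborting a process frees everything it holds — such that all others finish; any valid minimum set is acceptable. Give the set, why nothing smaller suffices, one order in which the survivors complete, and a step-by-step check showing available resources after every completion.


Minimum abort set: T3 and T1.
Key observation: no ordering could ever have run T9 before the abort of T3 and T1; with (2, 2) back in the pool it fits at step 4.
No one abort is enough; case by case: T5 alone leaves T3 blocked (short on type-B units); T3 alone leaves T9 blocked (short on type-B units); T7 alone leaves T3 blocked (short on type-B units); T9 alone leaves T3 blocked (short on type-B units); T6 alone leaves T3 blocked (short on type-B units); T1 alone leaves T3 blocked (short on type-B units).
Survivors finish in the order: T6, T7, T5, T9. Check, step by step (pool after the aborts first):
  pool = (3, 3)
  T6: need (1, 3) fits (3, 3); releases (1, 1), pool now (4, 4)
  T7: need (0, 0) fits (4, 4); releases (0, 1), pool now (4, 5)
  T5: need (0, 2) fits (4, 5); releases (0, 1), pool now (4, 6)
  T9: need (1, 6) fits (4, 6); releases (1, 1), pool now (5, 7)


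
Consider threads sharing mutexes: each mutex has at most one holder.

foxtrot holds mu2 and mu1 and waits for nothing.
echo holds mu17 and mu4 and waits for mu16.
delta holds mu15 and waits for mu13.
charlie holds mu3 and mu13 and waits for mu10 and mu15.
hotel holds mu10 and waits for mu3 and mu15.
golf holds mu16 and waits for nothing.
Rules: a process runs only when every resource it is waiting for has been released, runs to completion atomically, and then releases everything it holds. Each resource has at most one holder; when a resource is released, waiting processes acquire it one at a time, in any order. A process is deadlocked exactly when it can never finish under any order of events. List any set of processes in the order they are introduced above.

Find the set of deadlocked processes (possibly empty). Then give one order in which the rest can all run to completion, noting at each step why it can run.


Deadlocked set: delta, charlie and hotel.
Key observation: the waits loop around delta -> charlie -> delta with no way out; hotel is caught in further circular waits.
The rest can finish in the order golf, foxtrot, echo.
Step-by-step check:
  golf waits on nothing -> runs at once and releases mu16
  foxtrot waits on nothing -> runs at once and releases mu2 and mu1
  run echo (all its waits — mu16 — are resolved); releases mu17 and mu4


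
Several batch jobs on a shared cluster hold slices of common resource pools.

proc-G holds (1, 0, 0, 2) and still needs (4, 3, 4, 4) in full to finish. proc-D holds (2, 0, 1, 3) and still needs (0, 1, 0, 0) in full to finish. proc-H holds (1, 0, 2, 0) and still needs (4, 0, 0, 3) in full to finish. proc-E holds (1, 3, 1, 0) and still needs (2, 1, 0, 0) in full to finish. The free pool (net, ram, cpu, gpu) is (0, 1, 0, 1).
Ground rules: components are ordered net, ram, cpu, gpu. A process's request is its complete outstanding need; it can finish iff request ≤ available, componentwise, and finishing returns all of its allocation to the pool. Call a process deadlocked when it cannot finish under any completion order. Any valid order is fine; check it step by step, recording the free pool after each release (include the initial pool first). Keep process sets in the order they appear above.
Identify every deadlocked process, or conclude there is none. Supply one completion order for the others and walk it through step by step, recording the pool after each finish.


Deadlocked set: proc-G and proc-H.
Key observation: once proc-D, proc-E finish, the pool peaks at (3, 4, 2, 4) — and every remaining process still needs more net than that.
The rest can finish in the order proc-D, proc-E. Walking it through:
  pool = (0, 1, 0, 1)
  proc-D: need (0, 1, 0, 0) fits (0, 1, 0, 1); releases (2, 0, 1, 3), pool now (2, 1, 1, 4)
  proc-E: need (2, 1, 0, 0) fits (2, 1, 1, 4); releases (1, 3, 1, 0), pool now (3, 4, 2, 4)
None of the blocked processes ever fits:
  blocked: proc-G wants (4, 3, 4, 4), pool (3, 4, 2, 4) — not enough net and cpu
  blocked: proc-H wants (4, 0, 0, 3), pool (3, 4, 2, 4) — not enough net


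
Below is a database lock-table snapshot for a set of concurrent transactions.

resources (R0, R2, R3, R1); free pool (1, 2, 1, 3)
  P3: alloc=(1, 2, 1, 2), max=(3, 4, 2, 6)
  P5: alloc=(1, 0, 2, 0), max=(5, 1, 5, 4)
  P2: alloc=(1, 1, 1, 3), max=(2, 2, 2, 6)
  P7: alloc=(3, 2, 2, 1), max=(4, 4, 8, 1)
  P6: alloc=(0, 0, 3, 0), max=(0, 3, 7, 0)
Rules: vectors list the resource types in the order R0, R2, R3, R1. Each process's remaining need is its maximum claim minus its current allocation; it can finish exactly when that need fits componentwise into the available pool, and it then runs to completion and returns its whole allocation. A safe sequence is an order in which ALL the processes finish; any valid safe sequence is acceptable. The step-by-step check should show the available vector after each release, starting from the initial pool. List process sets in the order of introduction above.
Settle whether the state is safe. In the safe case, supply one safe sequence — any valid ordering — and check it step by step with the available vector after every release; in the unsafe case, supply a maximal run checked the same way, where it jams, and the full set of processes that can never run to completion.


UNSAFE.
Key observation: after P2, P3 the pool peaks at (3, 5, 3, 8), and each blocked process is short somewhere: P5 on R0; P7 on R3; P6 on R3.
The run P2, P3 cannot be extended any further. Step-by-step check:
  pool = (1, 2, 1, 3)
  P2 needs (1, 1, 1, 3) <= (1, 2, 1, 3) -> finishes; pool += (1, 1, 1, 3) = (2, 3, 2, 6)
  P3 needs (2, 2, 1, 4) <= (2, 3, 2, 6) -> finishes; pool += (1, 2, 1, 2) = (3, 5, 3, 8)
  blocked: P5 wants (4, 1, 3, 4), pool (3, 5, 3, 8) — not enough R0
  blocked: P7 wants (1, 2, 6, 0), pool (3, 5, 3, 8) — not enough R3
  blocked: P6 wants (0, 3, 4, 0), pool (3, 5, 3, 8) — not enough R3
Permanently blocked: P5, P7 and P6.


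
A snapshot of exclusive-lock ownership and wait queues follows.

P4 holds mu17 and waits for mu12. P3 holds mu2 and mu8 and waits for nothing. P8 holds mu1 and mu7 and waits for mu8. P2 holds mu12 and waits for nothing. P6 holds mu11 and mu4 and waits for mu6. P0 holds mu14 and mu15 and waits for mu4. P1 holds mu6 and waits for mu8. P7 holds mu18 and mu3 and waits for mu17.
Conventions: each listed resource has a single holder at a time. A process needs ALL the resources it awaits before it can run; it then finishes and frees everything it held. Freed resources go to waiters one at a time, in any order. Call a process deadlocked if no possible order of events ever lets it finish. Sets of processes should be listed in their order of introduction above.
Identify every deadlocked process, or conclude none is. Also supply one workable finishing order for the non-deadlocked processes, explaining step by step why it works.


No process is deadlocked.
Key observation: the wait relation is loop-free; peeling off processes with no waits unwinds the whole state.
The rest can finish in the order P3, P1, P2, P8, P6, P0, P4, P7.
Step-by-step check:
  P3 waits on nothing -> runs at once and releases mu2 and mu8
  run P1 (all its waits — mu8 — are resolved); releases mu6
  P2 waits on nothing -> runs at once and releases mu12
  run P8 (all its waits — mu8 — are resolved); releases mu1 and mu7
  run P6 (all its waits — mu6 — are resolved); releases mu11 and mu4
  run P0 (all its waits — mu4 — are resolved); releases mu14 and mu15
  run P4 (all its waits — mu12 — are resolved); releases mu17
  run P7 (all its waits — mu17 — are resolved); releases mu18 and mu3


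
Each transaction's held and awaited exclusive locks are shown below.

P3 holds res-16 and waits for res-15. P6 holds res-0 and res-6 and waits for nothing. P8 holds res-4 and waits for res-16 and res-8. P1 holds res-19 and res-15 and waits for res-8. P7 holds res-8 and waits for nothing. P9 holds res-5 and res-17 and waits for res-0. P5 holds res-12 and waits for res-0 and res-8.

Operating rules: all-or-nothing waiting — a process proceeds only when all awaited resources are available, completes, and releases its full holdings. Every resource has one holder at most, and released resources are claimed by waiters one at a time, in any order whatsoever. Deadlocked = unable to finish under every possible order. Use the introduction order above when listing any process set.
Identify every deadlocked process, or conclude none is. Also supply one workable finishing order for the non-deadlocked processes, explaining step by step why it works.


The deadlocked set is empty.
Key observation: the wait relation is loop-free; peeling off processes with no waits unwinds the whole state.
One completion order for the rest: P6, P7, P1, P9, P3, P8, P5.
Walking it through:
  P6: no waits; runs immediately, freeing res-0 and res-6
  P7: no waits; runs immediately, freeing res-8
  P1: everything it awaited (res-8) is free; runs, freeing res-19 and res-15
  P9: everything it awaited (res-0) is free; runs, freeing res-5 and res-17
  P3: everything it awaited (res-15) is free; runs, freeing res-16
  P8: everything it awaited (res-16 and res-8) is free; runs, freeing res-4
  P5: everything it awaited (res-0 and res-8) is free; runs, freeing res-12


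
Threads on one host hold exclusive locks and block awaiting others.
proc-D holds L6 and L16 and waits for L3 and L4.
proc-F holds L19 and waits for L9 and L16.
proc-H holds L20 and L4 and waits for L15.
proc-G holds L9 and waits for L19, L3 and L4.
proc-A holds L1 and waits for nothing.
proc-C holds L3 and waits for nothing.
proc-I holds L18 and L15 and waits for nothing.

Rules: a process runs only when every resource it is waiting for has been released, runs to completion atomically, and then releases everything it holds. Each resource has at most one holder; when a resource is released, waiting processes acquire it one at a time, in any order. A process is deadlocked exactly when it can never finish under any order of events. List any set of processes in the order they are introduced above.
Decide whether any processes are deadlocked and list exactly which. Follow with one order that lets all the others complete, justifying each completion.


The deadlocked set is proc-F and proc-G.
Key observation: the loop proc-F -> proc-G -> proc-F blocks itself forever; no other process is dragged down with it.
The rest can finish in the order proc-I, proc-A, proc-C, proc-H, proc-D.
Verifying each step:
  run proc-I (it waits on nothing); releases L18 and L15
  run proc-A (it waits on nothing); releases L1
  run proc-C (it waits on nothing); releases L3
  proc-H: everything it awaited (L15) is free; runs, freeing L20 and L4
  proc-D: everything it awaited (L3 and L4) is free; runs, freeing L6 and L16


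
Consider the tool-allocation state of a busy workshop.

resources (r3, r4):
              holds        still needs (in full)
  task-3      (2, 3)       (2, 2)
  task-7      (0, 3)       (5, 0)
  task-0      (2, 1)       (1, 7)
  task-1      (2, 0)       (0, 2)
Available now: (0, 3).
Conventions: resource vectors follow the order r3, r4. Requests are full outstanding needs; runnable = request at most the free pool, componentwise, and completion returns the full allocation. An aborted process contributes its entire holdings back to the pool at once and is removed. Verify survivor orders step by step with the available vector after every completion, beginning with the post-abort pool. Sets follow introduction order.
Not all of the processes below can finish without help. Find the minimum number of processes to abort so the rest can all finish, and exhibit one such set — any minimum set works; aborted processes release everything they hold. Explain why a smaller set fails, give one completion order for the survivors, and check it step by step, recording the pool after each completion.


Abort task-0.
Key observation: task-7 had no path to completion before; after the abort of task-0 ((2, 1) returned), step 3 is where it fits.
Minimality: the empty abort set fails — the state is deadlocked as it stands.
Survivors finish in the order: task-3, task-1, task-7. Step-by-step check (pool after the aborts first):
  pool = (2, 4)
  task-3 needs (2, 2) <= (2, 4) -> finishes; pool += (2, 3) = (4, 7)
  task-1 needs (0, 2) <= (4, 7) -> finishes; pool += (2, 0) = (6, 7)
  task-7 needs (5, 0) <= (6, 7) -> finishes; pool += (0, 3) = (6, 10)


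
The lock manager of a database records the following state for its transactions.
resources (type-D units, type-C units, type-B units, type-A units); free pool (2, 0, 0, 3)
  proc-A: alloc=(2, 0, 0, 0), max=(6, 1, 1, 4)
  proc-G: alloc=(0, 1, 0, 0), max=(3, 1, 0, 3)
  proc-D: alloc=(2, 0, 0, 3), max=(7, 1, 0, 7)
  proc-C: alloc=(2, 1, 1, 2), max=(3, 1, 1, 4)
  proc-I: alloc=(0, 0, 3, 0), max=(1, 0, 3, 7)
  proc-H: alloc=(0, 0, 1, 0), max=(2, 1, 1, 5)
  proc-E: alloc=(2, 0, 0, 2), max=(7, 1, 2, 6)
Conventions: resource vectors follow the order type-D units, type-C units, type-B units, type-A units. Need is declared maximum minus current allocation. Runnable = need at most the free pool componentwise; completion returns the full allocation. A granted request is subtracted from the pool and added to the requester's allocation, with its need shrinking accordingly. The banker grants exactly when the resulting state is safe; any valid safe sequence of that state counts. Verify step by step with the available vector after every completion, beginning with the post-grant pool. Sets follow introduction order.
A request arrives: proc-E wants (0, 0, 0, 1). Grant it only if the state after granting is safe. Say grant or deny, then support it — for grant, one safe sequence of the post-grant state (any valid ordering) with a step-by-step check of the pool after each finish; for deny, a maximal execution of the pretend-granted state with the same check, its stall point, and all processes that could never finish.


GRANT: granting preserves safety; a valid post-grant sequence is proc-C, proc-A, proc-D, proc-G, proc-H, proc-I, proc-E.
Key observation: after the grant the pool drops to (2, 0, 0, 2), which still lets proc-C finish first and unwind the rest.
Step-by-step check of the post-grant state:
  pool = (2, 0, 0, 2)
  proc-C needs (1, 0, 0, 2) <= (2, 0, 0, 2) -> finishes; pool += (2, 1, 1, 2) = (4, 1, 1, 4)
  proc-A needs (4, 1, 1, 4) <= (4, 1, 1, 4) -> finishes; pool += (2, 0, 0, 0) = (6, 1, 1, 4)
  proc-D needs (5, 1, 0, 4) <= (6, 1, 1, 4) -> finishes; pool += (2, 0, 0, 3) = (8, 1, 1, 7)
  proc-G needs (3, 0, 0, 3) <= (8, 1, 1, 7) -> finishes; pool += (0, 1, 0, 0) = (8, 2, 1, 7)
  proc-H needs (2, 1, 0, 5) <= (8, 2, 1, 7) -> finishes; pool += (0, 0, 1, 0) = (8, 2, 2, 7)
  proc-I needs (1, 0, 0, 7) <= (8, 2, 2, 7) -> finishes; pool += (0, 0, 3, 0) = (8, 2, 5, 7)
  proc-E needs (5, 1, 2, 3) <= (8, 2, 5, 7) -> finishes; pool += (2, 0, 0, 3) = (10, 2, 5, 10)


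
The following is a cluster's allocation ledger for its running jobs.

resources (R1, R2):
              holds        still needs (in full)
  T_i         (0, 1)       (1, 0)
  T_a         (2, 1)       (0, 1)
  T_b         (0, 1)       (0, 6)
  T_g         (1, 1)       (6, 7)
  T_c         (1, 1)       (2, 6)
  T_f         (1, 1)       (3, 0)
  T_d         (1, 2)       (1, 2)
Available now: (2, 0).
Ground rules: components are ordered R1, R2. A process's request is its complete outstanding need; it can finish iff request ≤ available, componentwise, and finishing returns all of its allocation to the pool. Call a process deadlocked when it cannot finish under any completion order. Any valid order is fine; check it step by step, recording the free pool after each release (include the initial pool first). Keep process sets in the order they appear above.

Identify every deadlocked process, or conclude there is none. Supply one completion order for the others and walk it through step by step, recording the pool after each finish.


The deadlocked set is T_b, T_g and T_c.
Key observation: the pool after T_i, T_a, T_d, T_f is (6, 5); every surviving request exceeds it in R2, so progress ends there.
A valid finishing order for the others: T_i, T_a, T_d, T_f. Step-by-step check:
  pool = (2, 0)
  T_i: need (1, 0) fits (2, 0); releases (0, 1), pool now (2, 1)
  T_a: need (0, 1) fits (2, 1); releases (2, 1), pool now (4, 2)
  T_d: need (1, 2) fits (4, 2); releases (1, 2), pool now (5, 4)
  T_f: need (3, 0) fits (5, 4); releases (1, 1), pool now (6, 5)
The blocked processes can never fit:
  blocked: T_b wants (0, 6), pool (6, 5) — not enough R2
  blocked: T_g wants (6, 7), pool (6, 5) — not enough R2
  blocked: T_c wants (2, 6), pool (6, 5) — not enough R2


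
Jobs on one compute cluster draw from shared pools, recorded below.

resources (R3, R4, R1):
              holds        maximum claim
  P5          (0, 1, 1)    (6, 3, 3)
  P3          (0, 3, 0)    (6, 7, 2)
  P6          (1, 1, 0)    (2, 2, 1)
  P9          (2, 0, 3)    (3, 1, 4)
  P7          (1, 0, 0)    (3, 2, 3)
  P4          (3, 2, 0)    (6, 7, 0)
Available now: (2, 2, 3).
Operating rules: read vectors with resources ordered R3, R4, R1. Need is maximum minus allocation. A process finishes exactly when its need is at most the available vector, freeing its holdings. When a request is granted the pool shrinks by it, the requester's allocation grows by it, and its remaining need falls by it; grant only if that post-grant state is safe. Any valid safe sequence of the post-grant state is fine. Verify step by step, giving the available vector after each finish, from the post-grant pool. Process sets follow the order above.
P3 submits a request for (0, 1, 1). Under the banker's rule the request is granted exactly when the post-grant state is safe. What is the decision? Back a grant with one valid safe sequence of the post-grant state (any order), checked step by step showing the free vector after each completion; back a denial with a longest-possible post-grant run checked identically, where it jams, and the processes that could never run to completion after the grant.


GRANT: granting preserves safety; a valid post-grant sequence is P6, P9, P7, P5, P3, P4.
Key observation: after the grant the pool drops to (2, 1, 2), which still lets P6 finish first and unwind the rest.
Check on the post-grant state, step by step:
  pool = (2, 1, 2)
  run P6 (needs (1, 1, 1), free (2, 1, 2)); after release of (1, 1, 0) the pool is (3, 2, 2)
  run P9 (needs (1, 1, 1), free (3, 2, 2)); after release of (2, 0, 3) the pool is (5, 2, 5)
  run P7 (needs (2, 2, 3), free (5, 2, 5)); after release of (1, 0, 0) the pool is (6, 2, 5)
  run P5 (needs (6, 2, 2), free (6, 2, 5)); after release of (0, 1, 1) the pool is (6, 3, 6)
  run P3 (needs (6, 3, 1), free (6, 3, 6)); after release of (0, 4, 1) the pool is (6, 7, 7)
  run P4 (needs (3, 5, 0), free (6, 7, 7)); after release of (3, 2, 0) the pool is (9, 9, 7)


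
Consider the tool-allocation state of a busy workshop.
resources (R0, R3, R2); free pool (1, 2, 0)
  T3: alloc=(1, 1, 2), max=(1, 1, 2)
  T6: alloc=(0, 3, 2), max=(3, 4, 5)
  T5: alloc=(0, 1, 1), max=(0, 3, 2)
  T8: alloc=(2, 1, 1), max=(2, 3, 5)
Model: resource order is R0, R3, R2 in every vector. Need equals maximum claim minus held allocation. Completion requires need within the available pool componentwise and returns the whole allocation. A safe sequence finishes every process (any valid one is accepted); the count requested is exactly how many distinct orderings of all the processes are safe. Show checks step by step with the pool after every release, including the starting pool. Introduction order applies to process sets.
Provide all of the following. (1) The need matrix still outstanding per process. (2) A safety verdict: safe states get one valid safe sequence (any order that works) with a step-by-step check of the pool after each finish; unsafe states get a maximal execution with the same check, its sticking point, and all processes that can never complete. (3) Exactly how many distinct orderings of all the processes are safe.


(1) Remaining need (order R0, R3, R2):
  T3: (0, 0, 0)
  T6: (3, 1, 3)
  T5: (0, 2, 1)
  T8: (0, 2, 4)
(2) The state is UNSAFE.
Key observation: after T3, T5 the pool peaks at (2, 4, 3), and each blocked process is short somewhere: T6 on R0; T8 on R2.
The run T3, T5 cannot be extended any further. Check, step by step:
  pool = (1, 2, 0)
  T3: need (0, 0, 0) fits (1, 2, 0); releases (1, 1, 2), pool now (2, 3, 2)
  T5: need (0, 2, 1) fits (2, 3, 2); releases (0, 1, 1), pool now (2, 4, 3)
  T6 cannot run: need (3, 1, 3) vs free (2, 4, 3) (insufficient R0)
  T8 cannot run: need (0, 2, 4) vs free (2, 4, 3) (insufficient R2)
Permanently blocked: T6 and T8.
(3) Precisely 0 of the possible complete orderings are safe sequences.


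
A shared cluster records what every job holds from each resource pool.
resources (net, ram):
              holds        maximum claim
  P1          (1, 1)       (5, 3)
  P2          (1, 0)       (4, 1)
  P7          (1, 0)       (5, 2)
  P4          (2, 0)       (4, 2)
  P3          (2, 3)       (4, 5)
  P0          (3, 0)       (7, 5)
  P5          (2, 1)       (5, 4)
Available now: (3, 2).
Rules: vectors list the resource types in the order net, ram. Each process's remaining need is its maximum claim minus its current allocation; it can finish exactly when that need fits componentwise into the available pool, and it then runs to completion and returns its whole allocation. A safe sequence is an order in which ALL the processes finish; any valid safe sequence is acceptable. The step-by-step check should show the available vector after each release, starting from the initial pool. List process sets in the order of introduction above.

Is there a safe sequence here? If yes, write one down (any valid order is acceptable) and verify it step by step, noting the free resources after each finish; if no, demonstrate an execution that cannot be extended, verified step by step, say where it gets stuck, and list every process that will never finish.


SAFE, for example via the order P4, P3, P2, P7, P1, P0, P5.
Key observation: at P4 the run first touches a limit — (2, 2) against (3, 2), exact on a resource it actually requests.
Check, step by step:
  pool = (3, 2)
  run P4 (needs (2, 2), free (3, 2)); after release of (2, 0) the pool is (5, 2)
  run P3 (needs (2, 2), free (5, 2)); after release of (2, 3) the pool is (7, 5)
  run P2 (needs (3, 1), free (7, 5)); after release of (1, 0) the pool is (8, 5)
  run P7 (needs (4, 2), free (8, 5)); after release of (1, 0) the pool is (9, 5)
  run P1 (needs (4, 2), free (9, 5)); after release of (1, 1) the pool is (10, 6)
  run P0 (needs (4, 5), free (10, 6)); after release of (3, 0) the pool is (13, 6)
  run P5 (needs (3, 3), free (13, 6)); after release of (2, 1) the pool is (15, 7)


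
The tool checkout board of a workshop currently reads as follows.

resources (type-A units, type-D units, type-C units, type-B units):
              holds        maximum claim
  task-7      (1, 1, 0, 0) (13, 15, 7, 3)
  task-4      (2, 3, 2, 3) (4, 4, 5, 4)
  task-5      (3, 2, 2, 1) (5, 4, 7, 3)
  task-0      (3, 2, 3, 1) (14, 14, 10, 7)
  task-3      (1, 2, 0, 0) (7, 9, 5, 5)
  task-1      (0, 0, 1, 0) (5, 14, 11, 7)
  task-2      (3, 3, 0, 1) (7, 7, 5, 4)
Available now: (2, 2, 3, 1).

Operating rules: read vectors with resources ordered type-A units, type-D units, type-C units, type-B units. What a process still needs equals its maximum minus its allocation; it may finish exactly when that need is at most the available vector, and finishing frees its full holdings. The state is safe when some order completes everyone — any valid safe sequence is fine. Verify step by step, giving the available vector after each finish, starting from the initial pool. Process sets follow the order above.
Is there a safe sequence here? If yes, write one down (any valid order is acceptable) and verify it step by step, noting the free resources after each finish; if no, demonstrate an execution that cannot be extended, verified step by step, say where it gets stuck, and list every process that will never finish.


The state is SAFE; one workable sequence: task-4, task-5, task-2, task-3, task-0, task-7, task-1.
Key observation: the order's first zero-slack moment is task-4 ((2, 1, 3, 1) needed, (2, 2, 3, 1) free — a requested resource with nothing to spare).
Walking it through:
  pool = (2, 2, 3, 1)
  task-4: need (2, 1, 3, 1) fits (2, 2, 3, 1); releases (2, 3, 2, 3), pool now (4, 5, 5, 4)
  task-5: need (2, 2, 5, 2) fits (4, 5, 5, 4); releases (3, 2, 2, 1), pool now (7, 7, 7, 5)
  task-2: need (4, 4, 5, 3) fits (7, 7, 7, 5); releases (3, 3, 0, 1), pool now (10, 10, 7, 6)
  task-3: need (6, 7, 5, 5) fits (10, 10, 7, 6); releases (1, 2, 0, 0), pool now (11, 12, 7, 6)
  task-0: need (11, 12, 7, 6) fits (11, 12, 7, 6); releases (3, 2, 3, 1), pool now (14, 14, 10, 7)
  task-7: need (12, 14, 7, 3) fits (14, 14, 10, 7); releases (1, 1, 0, 0), pool now (15, 15, 10, 7)
  task-1: need (5, 14, 10, 7) fits (15, 15, 10, 7); releases (0, 0, 1, 0), pool now (15, 15, 11, 7)


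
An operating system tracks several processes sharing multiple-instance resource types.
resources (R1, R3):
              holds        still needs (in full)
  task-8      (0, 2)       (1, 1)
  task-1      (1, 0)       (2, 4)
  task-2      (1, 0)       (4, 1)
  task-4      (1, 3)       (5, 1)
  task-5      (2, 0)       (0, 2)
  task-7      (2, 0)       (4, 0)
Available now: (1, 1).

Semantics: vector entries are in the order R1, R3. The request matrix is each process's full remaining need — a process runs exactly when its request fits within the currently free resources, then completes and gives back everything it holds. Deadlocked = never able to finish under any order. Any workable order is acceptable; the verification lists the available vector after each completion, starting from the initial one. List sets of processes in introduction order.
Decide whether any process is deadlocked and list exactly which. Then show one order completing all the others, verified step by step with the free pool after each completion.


Deadlocked: task-1, task-2, task-4 and task-7.
Key observation: after task-8, task-5 the pool peaks at (3, 3), and each blocked process is short somewhere: task-1 on R3; task-2 on R1; task-4 on R1; task-7 on R1.
The rest can finish in the order task-8, task-5. Verifying each step:
  pool = (1, 1)
  task-8: need (1, 1) fits (1, 1); releases (0, 2), pool now (1, 3)
  task-5: need (0, 2) fits (1, 3); releases (2, 0), pool now (3, 3)
The stuck group stays short no matter what:
  task-1 cannot run: need (2, 4) vs free (3, 3) (insufficient R3)
  task-2 cannot run: need (4, 1) vs free (3, 3) (insufficient R1)
  task-4 cannot run: need (5, 1) vs free (3, 3) (insufficient R1)
  task-7 cannot run: need (4, 0) vs free (3, 3) (insufficient R1)


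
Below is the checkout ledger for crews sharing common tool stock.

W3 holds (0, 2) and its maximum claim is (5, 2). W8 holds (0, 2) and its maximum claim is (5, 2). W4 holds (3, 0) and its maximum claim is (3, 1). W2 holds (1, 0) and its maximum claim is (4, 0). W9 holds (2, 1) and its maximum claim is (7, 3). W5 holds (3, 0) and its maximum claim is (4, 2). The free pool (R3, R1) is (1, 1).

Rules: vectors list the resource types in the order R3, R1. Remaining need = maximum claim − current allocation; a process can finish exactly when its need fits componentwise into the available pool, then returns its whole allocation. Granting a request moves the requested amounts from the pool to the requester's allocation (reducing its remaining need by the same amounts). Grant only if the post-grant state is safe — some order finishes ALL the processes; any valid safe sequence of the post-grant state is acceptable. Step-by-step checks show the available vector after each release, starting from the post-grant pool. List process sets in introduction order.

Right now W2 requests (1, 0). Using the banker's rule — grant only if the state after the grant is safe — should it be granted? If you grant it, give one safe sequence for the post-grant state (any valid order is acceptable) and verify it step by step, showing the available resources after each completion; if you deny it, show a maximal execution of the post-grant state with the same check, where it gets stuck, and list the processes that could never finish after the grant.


GRANT: granting preserves safety; a valid post-grant sequence is W4, W2, W3, W8, W5, W9.
Key observation: the transfer keeps a workable pool ((0, 1)); W4 starts the safe sequence.
Verifying the post-grant state step by step:
  pool = (0, 1)
  W4: need (0, 1) fits (0, 1); releases (3, 0), pool now (3, 1)
  W2: need (2, 0) fits (3, 1); releases (2, 0), pool now (5, 1)
  W3: need (5, 0) fits (5, 1); releases (0, 2), pool now (5, 3)
  W8: need (5, 0) fits (5, 3); releases (0, 2), pool now (5, 5)
  W5: need (1, 2) fits (5, 5); releases (3, 0), pool now (8, 5)
  W9: need (5, 2) fits (8, 5); releases (2, 1), pool now (10, 6)


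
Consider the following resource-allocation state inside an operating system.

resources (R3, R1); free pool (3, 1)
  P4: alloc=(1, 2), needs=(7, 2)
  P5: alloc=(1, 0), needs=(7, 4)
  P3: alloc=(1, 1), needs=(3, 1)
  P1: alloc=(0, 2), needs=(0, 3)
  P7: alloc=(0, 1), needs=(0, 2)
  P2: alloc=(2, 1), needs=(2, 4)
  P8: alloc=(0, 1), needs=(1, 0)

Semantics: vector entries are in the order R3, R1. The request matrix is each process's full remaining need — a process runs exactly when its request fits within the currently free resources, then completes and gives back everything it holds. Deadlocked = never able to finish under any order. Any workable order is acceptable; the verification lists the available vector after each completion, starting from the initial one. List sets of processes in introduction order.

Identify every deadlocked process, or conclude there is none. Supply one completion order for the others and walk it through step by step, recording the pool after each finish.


Deadlocked set: P4 and P5.
Key observation: the pool after P8, P3, P7, P1, P2 is (6, 7); every surviving request exceeds it in R3, so progress ends there.
A valid finishing order for the others: P8, P3, P7, P1, P2. Check, step by step:
  pool = (3, 1)
  P8 needs (1, 0) <= (3, 1) -> finishes; pool += (0, 1) = (3, 2)
  P3 needs (3, 1) <= (3, 2) -> finishes; pool += (1, 1) = (4, 3)
  P7 needs (0, 2) <= (4, 3) -> finishes; pool += (0, 1) = (4, 4)
  P1 needs (0, 3) <= (4, 4) -> finishes; pool += (0, 2) = (4, 6)
  P2 needs (2, 4) <= (4, 6) -> finishes; pool += (2, 1) = (6, 7)
None of the blocked processes ever fits:
  P4 cannot run: need (7, 2) vs free (6, 7) (insufficient R3)
  P5 cannot run: need (7, 4) vs free (6, 7) (insufficient R3)


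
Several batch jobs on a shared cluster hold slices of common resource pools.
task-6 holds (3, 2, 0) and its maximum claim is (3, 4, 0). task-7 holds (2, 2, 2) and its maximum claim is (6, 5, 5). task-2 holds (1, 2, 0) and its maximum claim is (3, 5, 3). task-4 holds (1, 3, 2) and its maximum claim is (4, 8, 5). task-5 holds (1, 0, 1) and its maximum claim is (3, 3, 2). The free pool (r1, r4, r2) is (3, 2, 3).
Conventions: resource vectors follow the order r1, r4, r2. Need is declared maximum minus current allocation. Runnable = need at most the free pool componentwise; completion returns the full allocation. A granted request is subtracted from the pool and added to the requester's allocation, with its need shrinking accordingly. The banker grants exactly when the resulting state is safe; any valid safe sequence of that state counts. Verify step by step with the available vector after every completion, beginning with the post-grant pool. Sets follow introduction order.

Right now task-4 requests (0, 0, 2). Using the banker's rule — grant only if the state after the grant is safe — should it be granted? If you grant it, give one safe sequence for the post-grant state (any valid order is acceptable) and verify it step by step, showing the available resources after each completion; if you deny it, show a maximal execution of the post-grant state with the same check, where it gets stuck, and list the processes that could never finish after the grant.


DENY: after the grant no complete ordering would exist.
Key observation: after task-6, task-5 the pool peaks at (7, 4, 2), and each blocked process is short somewhere: task-7 on r2; task-2 on r2; task-4 on r4.
After a pretend grant, a maximal execution: task-6, task-5 — then nothing else fits. Step-by-step check:
  pool = (3, 2, 1)
  run task-6 (needs (0, 2, 0), free (3, 2, 1)); after release of (3, 2, 0) the pool is (6, 4, 1)
  run task-5 (needs (2, 3, 1), free (6, 4, 1)); after release of (1, 0, 1) the pool is (7, 4, 2)
  task-7 still needs (4, 3, 3) but only (7, 4, 2) is free — short on r2
  task-2 still needs (2, 3, 3) but only (7, 4, 2) is free — short on r2
  task-4 still needs (3, 5, 1) but only (7, 4, 2) is free — short on r4
Post-grant, the permanently blocked set is task-7, task-2 and task-4.


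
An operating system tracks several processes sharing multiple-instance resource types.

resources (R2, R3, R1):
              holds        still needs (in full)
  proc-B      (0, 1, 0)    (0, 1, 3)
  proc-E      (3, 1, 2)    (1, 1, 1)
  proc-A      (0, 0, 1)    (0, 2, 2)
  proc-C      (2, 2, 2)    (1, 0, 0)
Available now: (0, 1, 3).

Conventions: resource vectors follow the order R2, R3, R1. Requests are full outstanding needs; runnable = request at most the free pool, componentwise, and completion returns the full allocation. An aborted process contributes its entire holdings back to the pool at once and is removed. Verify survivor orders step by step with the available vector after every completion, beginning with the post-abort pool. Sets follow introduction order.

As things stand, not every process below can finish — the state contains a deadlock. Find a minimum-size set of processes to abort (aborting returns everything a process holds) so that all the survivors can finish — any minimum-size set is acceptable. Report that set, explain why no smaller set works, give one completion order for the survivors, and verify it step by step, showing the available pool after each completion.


Abort proc-E.
Key observation: the returned (3, 1, 2) from proc-E is what brings proc-C — unrunnable before, under any order — into play at step 3.
No smaller set exists: with zero aborts the deadlock remains.
One survivor order: proc-B, proc-A, proc-C. Walking it through (post-abort pool first):
  pool = (3, 2, 5)
  proc-B: need (0, 1, 3) fits (3, 2, 5); releases (0, 1, 0), pool now (3, 3, 5)
  proc-A: need (0, 2, 2) fits (3, 3, 5); releases (0, 0, 1), pool now (3, 3, 6)
  proc-C: need (1, 0, 0) fits (3, 3, 6); releases (2, 2, 2), pool now (5, 5, 8)


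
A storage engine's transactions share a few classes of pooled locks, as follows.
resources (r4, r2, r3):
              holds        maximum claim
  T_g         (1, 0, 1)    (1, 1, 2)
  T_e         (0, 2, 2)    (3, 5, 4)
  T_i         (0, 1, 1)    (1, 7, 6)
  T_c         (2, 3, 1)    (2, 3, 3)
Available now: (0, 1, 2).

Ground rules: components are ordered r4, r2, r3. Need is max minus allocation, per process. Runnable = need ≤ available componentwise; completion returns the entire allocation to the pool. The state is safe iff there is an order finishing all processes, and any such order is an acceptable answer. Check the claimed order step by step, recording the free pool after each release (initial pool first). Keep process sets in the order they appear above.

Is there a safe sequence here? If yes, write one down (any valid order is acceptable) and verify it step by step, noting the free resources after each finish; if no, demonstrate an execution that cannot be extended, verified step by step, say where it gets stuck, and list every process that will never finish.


SAFE — a valid safe sequence is T_g, T_c, T_e, T_i.
Key observation: reading the order forward, T_g is the first process whose need (0, 1, 1) meets the free pool (0, 1, 2) exactly on a resource it requests.
Step-by-step check:
  pool = (0, 1, 2)
  run T_g (needs (0, 1, 1), free (0, 1, 2)); after release of (1, 0, 1) the pool is (1, 1, 3)
  run T_c (needs (0, 0, 2), free (1, 1, 3)); after release of (2, 3, 1) the pool is (3, 4, 4)
  run T_e (needs (3, 3, 2), free (3, 4, 4)); after release of (0, 2, 2) the pool is (3, 6, 6)
  run T_i (needs (1, 6, 5), free (3, 6, 6)); after release of (0, 1, 1) the pool is (3, 7, 7)
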